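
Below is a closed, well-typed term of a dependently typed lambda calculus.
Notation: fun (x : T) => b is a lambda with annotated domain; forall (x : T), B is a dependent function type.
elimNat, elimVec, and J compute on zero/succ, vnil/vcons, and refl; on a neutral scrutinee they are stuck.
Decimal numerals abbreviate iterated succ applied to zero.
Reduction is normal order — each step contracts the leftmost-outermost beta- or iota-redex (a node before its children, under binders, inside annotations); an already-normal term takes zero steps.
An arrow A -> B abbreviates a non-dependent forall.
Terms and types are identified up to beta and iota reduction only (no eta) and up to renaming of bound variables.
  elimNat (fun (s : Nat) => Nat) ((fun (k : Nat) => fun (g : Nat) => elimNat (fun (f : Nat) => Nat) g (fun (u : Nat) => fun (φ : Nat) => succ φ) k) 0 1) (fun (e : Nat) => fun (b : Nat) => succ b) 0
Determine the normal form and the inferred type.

normal form:
  1
inferred type:
  Nat


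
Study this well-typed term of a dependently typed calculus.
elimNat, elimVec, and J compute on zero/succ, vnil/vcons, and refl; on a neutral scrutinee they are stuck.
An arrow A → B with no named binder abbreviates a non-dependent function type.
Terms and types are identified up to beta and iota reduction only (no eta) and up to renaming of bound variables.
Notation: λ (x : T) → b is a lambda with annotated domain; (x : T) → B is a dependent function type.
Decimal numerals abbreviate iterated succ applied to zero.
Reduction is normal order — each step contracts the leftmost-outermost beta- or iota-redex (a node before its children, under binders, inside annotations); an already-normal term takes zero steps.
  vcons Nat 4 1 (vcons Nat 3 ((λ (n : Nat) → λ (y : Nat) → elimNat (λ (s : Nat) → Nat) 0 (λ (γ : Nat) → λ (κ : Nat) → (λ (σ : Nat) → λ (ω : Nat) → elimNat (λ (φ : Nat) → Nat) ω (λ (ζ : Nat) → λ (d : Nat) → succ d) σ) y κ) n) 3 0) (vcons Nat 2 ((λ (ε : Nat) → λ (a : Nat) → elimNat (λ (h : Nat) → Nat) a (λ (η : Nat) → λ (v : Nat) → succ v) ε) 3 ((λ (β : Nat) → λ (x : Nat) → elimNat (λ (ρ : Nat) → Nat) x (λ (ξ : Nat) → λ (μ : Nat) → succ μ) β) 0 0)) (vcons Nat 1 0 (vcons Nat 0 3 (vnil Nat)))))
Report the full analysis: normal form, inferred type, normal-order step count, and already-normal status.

normal form:
  vcons Nat 4 1 (vcons Nat 3 0 (vcons Nat 2 3 (vcons Nat 1 0 (vcons Nat 0 3 (vnil Nat)))))
type:
  Vec Nat 5
reduction steps (normal order): 36
term was already normal: no
first contracted redex: a beta-redex


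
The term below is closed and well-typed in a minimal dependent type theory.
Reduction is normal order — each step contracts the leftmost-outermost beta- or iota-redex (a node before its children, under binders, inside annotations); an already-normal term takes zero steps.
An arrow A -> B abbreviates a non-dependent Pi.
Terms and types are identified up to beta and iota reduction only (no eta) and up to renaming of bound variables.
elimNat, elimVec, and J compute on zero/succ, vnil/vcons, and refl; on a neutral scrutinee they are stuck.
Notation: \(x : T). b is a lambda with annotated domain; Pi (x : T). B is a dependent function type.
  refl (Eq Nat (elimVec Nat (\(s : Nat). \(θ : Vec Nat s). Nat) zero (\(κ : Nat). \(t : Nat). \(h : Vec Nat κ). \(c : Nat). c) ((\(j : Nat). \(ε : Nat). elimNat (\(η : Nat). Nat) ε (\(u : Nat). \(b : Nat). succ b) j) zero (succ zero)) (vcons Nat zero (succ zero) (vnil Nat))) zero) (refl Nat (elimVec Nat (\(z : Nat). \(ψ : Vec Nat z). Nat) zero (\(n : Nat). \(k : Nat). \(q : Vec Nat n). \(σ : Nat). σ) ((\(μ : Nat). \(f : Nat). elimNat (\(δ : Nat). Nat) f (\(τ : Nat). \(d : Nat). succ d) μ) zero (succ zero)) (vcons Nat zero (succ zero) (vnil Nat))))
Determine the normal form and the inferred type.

resulting normal form:
  refl (Eq Nat zero zero) (refl Nat zero)
type:
  Eq (Eq Nat zero zero) (refl Nat zero) (refl Nat zero)
observation: the term reaches its normal form after 12 normal-order steps.


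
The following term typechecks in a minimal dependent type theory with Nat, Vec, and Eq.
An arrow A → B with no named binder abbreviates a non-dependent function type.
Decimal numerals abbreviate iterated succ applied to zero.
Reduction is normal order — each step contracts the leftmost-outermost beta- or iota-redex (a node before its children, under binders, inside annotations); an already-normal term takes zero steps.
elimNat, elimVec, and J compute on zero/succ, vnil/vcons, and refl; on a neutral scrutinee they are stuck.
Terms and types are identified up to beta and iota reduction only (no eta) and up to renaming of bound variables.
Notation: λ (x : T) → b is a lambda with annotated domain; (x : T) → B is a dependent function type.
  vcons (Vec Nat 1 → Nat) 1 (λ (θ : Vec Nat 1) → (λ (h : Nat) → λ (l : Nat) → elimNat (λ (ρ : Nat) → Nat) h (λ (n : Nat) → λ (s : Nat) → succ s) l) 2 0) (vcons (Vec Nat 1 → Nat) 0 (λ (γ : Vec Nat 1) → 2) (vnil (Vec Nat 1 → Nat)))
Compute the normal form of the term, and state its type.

resulting normal form:
  vcons (Vec Nat 1 → Nat) 1 (λ (θ : Vec Nat 1) → 2) (vcons (Vec Nat 1 → Nat) 0 (λ (h : Vec Nat 1) → 2) (vnil (Vec Nat 1 → Nat)))
the term's type:
  Vec (Vec Nat 1 → Nat) 2


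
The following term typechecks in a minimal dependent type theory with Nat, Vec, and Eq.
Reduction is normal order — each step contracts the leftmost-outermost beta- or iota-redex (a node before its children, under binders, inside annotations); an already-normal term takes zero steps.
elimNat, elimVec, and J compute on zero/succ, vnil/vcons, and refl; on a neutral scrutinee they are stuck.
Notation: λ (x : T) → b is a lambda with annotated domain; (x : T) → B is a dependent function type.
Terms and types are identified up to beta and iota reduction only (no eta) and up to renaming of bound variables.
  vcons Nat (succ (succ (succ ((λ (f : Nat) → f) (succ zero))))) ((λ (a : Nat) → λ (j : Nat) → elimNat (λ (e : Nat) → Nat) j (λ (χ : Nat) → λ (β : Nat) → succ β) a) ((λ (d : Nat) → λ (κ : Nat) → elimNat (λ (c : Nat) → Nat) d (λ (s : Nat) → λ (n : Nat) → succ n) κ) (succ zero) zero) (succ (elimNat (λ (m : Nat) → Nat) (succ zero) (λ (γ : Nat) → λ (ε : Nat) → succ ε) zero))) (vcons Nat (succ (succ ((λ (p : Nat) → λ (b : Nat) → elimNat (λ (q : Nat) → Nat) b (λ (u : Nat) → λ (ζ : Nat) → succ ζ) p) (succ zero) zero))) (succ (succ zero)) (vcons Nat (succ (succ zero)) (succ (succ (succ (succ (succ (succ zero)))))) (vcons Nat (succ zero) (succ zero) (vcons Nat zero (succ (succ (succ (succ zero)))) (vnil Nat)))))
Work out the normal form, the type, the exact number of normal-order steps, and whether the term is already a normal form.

resulting normal form:
  vcons Nat (succ (succ (succ (succ zero)))) (succ (succ (succ zero))) (vcons Nat (succ (succ (succ zero))) (succ (succ zero)) (vcons Nat (succ (succ zero)) (succ (succ (succ (succ (succ (succ zero)))))) (vcons Nat (succ zero) (succ zero) (vcons Nat zero (succ (succ (succ (succ zero)))) (vnil Nat)))))
type:
  Vec Nat (succ (succ (succ (succ (succ zero)))))
steps to reach normal form (normal order): 17
started in normal form: no
first redex: a beta-redex


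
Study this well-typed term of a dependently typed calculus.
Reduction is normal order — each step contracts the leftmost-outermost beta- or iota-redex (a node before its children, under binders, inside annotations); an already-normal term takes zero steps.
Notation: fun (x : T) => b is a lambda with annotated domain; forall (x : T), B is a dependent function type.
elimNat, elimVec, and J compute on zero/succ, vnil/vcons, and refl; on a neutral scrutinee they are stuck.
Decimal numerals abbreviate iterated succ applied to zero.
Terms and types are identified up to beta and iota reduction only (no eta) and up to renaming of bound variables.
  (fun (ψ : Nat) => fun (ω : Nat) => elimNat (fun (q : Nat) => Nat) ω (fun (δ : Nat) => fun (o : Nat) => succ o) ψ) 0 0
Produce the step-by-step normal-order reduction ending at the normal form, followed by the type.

reduction (normal order):
  (fun (ψ : Nat) => fun (ω : Nat) => elimNat (fun (q : Nat) => Nat) ω (fun (δ : Nat) => fun (o : Nat) => succ o) ψ) 0 0
  ~> (fun (ψ : Nat) => elimNat (fun (ω : Nat) => Nat) ψ (fun (q : Nat) => fun (δ : Nat) => succ δ) 0) 0
  ~> elimNat (fun (ψ : Nat) => Nat) 0 (fun (ω : Nat) => fun (q : Nat) => succ q) 0
  ~> 0
inferred type:
  Nat


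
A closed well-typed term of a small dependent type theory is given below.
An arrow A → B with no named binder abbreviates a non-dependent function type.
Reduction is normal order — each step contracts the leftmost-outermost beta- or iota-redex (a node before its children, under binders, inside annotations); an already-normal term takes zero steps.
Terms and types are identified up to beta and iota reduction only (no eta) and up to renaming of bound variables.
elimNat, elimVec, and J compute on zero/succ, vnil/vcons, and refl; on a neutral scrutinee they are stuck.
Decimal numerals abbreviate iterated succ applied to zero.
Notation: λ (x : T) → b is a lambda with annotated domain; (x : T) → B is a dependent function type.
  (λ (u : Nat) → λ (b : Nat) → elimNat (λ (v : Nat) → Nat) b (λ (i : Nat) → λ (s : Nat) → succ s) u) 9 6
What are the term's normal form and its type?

resulting normal form:
  15
inferred type:
  Nat
observation: normalization takes exactly 30 steps under the normal-order strategy.


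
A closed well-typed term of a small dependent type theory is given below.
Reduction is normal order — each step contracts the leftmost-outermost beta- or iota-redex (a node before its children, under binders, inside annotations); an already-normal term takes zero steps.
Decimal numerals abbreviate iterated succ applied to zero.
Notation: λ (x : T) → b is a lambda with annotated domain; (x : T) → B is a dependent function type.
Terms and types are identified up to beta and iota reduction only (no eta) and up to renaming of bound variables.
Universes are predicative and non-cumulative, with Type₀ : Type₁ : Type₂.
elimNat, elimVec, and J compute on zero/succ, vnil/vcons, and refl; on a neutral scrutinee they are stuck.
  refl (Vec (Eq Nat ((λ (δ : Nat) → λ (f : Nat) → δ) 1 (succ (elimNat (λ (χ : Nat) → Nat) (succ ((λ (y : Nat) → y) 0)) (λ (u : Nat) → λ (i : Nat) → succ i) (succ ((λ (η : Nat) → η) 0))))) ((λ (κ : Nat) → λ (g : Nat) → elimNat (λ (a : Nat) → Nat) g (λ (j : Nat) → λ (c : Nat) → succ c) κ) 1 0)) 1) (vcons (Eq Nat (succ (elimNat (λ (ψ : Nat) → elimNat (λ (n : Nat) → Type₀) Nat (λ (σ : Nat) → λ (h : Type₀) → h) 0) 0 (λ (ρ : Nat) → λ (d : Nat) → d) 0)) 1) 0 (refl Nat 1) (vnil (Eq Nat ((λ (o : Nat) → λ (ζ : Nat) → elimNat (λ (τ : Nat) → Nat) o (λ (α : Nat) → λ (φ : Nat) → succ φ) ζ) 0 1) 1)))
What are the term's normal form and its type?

reduced normal form:
  refl (Vec (Eq Nat 1 1) 1) (vcons (Eq Nat 1 1) 0 (refl Nat 1) (vnil (Eq Nat 1 1)))
the term's type:
  Eq (Vec (Eq Nat 1 1) 1) (vcons (Eq Nat 1 1) 0 (refl Nat 1) (vnil (Eq Nat 1 1))) (vcons (Eq Nat 1 1) 0 (refl Nat 1) (vnil (Eq Nat 1 1)))


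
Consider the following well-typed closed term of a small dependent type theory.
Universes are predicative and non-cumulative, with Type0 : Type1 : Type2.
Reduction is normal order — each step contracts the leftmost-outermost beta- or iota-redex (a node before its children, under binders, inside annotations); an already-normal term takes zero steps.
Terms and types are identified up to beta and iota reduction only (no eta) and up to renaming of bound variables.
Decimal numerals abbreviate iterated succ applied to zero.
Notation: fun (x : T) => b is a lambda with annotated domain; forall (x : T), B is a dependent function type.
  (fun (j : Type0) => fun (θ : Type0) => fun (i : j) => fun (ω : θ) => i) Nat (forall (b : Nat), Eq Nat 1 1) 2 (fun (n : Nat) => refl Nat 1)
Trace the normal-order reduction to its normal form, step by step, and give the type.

normal-order reduction sequence:
  (fun (j : Type0) => fun (θ : Type0) => fun (i : j) => fun (ω : θ) => i) Nat (forall (b : Nat), Eq Nat 1 1) 2 (fun (n : Nat) => refl Nat 1)
  ~> (fun (j : Type0) => fun (θ : Nat) => fun (i : j) => θ) (forall (ω : Nat), Eq Nat 1 1) 2 (fun (b : Nat) => refl Nat 1)
  ~> (fun (j : Nat) => fun (θ : forall (i : Nat), Eq Nat 1 1) => j) 2 (fun (ω : Nat) => refl Nat 1)
  ~> (fun (j : forall (θ : Nat), Eq Nat 1 1) => 2) (fun (i : Nat) => refl Nat 1)
  ~> 2
inferred type:
  Nat


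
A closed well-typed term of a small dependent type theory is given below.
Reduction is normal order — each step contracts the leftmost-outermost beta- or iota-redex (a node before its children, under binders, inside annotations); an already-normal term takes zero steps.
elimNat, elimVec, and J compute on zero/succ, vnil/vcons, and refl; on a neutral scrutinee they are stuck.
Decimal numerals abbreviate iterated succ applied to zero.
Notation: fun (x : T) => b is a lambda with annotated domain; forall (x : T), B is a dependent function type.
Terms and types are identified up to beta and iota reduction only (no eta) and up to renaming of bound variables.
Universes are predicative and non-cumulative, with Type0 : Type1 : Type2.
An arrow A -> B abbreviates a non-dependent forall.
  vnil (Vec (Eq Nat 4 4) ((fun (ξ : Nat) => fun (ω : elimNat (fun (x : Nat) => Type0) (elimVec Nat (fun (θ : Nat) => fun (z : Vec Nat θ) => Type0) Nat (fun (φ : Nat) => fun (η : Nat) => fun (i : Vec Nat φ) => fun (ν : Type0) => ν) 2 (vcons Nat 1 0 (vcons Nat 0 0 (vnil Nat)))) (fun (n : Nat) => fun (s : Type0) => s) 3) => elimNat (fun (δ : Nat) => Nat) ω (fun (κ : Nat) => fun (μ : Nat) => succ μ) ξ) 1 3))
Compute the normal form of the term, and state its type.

normal form:
  vnil (Vec (Eq Nat 4 4) 4)
inferred type:
  Vec (Vec (Eq Nat 4 4) 4) 0


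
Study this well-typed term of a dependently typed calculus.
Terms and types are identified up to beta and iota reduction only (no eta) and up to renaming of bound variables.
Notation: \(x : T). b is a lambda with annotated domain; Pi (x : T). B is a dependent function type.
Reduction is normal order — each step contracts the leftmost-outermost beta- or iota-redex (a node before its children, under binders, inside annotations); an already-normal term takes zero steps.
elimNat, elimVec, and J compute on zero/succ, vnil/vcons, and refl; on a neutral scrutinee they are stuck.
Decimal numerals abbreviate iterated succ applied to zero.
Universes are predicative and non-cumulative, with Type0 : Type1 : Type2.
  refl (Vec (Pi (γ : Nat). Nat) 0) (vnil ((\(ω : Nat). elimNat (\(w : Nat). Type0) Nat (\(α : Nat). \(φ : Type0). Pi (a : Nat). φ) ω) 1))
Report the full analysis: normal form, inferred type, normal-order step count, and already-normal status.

resulting normal form:
  refl (Vec (Pi (γ : Nat). Nat) 0) (vnil (Pi (ω : Nat). Nat))
inferred type:
  Eq (Vec (Pi (γ : Nat). Nat) 0) (vnil (Pi (ω : Nat). Nat)) (vnil (Pi (w : Nat). Nat))
steps to reach normal form (normal order): 5
already normal: no
first contracted redex: a beta-redex


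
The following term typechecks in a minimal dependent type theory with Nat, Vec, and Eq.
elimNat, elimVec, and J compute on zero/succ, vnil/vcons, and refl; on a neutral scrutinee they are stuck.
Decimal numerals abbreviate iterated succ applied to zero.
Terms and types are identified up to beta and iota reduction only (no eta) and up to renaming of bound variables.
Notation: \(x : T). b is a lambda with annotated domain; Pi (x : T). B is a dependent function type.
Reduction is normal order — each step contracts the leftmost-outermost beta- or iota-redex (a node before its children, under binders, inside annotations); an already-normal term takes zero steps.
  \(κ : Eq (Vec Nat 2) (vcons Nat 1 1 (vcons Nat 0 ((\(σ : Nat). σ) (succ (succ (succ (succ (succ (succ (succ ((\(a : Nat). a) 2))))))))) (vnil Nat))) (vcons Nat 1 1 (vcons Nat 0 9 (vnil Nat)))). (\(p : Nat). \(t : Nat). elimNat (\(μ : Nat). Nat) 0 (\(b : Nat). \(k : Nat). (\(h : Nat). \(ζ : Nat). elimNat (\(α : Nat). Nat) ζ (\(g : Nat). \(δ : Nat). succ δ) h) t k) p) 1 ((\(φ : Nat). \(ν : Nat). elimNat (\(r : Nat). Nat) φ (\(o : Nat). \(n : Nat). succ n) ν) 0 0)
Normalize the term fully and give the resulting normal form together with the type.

normal form:
  \(κ : Eq (Vec Nat 2) (vcons Nat 1 1 (vcons Nat 0 9 (vnil Nat))) (vcons Nat 1 1 (vcons Nat 0 9 (vnil Nat)))). 0
the term's type:
  Pi (κ : Eq (Vec Nat 2) (vcons Nat 1 1 (vcons Nat 0 9 (vnil Nat))) (vcons Nat 1 1 (vcons Nat 0 9 (vnil Nat)))). Nat
observation: reduction starts at a beta-redex, and 14 normal-order steps reach the normal form.


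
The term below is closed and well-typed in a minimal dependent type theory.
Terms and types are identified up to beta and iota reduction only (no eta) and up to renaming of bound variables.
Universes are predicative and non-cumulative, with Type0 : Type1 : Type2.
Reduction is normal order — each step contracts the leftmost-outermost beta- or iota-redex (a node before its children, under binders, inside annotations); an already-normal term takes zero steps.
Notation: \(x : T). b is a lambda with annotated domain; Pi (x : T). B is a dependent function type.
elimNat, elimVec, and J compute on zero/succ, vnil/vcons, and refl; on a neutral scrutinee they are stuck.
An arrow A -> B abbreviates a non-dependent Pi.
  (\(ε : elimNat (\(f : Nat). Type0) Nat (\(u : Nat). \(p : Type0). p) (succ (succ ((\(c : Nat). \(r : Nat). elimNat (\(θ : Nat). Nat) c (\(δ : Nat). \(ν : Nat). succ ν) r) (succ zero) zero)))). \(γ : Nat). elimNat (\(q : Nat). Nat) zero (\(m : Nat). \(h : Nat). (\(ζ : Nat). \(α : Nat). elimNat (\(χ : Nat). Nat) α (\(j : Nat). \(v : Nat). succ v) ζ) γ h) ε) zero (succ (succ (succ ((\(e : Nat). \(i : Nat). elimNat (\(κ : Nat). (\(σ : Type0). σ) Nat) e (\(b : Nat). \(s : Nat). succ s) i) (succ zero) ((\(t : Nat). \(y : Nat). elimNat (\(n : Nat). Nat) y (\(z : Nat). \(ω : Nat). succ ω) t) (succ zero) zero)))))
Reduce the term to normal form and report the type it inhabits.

resulting normal form:
  zero
inferred type:
  Nat


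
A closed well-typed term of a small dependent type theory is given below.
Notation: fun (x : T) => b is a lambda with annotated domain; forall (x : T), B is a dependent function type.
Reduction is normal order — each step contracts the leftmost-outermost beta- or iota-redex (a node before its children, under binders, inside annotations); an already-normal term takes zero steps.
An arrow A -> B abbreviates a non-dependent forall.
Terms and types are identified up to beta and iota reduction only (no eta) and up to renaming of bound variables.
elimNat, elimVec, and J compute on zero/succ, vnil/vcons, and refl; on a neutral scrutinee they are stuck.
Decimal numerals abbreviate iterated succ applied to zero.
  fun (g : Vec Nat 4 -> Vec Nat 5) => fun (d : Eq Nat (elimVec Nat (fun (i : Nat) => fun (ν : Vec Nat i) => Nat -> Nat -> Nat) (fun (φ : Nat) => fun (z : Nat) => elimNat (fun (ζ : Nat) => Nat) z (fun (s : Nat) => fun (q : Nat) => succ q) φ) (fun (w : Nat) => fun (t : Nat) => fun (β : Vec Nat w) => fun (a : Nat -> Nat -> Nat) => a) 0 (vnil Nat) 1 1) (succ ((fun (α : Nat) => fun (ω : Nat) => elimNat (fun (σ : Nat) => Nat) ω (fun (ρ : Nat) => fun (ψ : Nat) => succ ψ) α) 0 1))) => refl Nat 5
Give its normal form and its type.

reduced normal form:
  fun (g : Vec Nat 4 -> Vec Nat 5) => fun (d : Eq Nat 2 2) => refl Nat 5
type:
  (Vec Nat 4 -> Vec Nat 5) -> Eq Nat 2 2 -> Eq Nat 5 5
observation: 10 normal-order steps normalize the term, beginning with an elimVec iota-redex.


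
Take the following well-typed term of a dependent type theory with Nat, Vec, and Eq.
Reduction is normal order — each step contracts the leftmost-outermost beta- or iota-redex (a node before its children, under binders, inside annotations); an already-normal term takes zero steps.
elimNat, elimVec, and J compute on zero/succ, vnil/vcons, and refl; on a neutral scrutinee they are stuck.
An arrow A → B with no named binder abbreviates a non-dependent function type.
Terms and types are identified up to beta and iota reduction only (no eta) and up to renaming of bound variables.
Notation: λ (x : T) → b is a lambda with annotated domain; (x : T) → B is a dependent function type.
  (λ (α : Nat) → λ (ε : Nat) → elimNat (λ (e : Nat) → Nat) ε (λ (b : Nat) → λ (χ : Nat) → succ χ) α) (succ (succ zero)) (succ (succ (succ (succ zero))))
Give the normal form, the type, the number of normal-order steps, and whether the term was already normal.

resulting normal form:
  succ (succ (succ (succ (succ (succ zero)))))
the term's type:
  Nat
steps to reach normal form (normal order): 9
already normal: no
first redex: a beta-redex


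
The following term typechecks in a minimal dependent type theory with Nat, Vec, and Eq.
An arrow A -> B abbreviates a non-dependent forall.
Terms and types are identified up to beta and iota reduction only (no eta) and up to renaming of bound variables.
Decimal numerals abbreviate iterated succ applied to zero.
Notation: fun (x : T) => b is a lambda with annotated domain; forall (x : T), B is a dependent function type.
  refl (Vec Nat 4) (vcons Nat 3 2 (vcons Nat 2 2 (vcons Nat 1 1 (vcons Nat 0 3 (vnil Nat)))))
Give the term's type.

type:
  Eq (Vec Nat 4) (vcons Nat 3 2 (vcons Nat 2 2 (vcons Nat 1 1 (vcons Nat 0 3 (vnil Nat))))) (vcons Nat 3 2 (vcons Nat 2 2 (vcons Nat 1 1 (vcons Nat 0 3 (vnil Nat)))))


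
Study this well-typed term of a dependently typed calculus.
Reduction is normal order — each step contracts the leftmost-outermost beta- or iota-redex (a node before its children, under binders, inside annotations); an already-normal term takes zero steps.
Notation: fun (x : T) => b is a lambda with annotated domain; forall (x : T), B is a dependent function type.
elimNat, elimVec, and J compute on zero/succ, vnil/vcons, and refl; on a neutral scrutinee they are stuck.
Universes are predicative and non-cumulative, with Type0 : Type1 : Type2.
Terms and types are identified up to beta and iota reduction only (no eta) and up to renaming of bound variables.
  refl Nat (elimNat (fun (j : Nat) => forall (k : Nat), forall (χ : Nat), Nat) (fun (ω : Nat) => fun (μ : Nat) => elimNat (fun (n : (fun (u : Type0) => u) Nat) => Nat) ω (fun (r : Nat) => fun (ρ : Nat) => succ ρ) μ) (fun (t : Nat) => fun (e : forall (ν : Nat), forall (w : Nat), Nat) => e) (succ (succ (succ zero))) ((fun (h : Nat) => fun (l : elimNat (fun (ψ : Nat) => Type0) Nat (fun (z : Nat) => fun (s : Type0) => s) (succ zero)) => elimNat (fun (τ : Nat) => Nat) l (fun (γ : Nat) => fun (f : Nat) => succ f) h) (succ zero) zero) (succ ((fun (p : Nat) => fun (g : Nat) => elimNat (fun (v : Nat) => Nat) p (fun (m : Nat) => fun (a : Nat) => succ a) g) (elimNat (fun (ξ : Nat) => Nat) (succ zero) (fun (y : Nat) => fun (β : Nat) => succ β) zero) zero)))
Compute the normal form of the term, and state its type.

resulting normal form:
  refl Nat (succ (succ (succ zero)))
the term's type:
  Eq Nat (succ (succ (succ zero))) (succ (succ (succ zero)))
observation: the first redex contracted is an elimNat iota-redex; the normal form is reached in 30 normal-order steps.


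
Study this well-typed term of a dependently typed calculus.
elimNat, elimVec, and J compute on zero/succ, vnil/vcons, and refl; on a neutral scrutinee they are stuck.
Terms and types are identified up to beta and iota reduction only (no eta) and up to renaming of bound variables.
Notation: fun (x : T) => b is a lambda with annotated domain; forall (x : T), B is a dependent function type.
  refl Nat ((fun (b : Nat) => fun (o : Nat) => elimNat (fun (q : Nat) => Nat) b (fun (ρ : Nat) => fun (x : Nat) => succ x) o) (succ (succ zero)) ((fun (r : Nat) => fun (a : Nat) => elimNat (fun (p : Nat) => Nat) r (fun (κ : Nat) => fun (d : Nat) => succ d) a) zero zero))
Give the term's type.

inferred type:
  Eq Nat (succ (succ zero)) (succ (succ zero))


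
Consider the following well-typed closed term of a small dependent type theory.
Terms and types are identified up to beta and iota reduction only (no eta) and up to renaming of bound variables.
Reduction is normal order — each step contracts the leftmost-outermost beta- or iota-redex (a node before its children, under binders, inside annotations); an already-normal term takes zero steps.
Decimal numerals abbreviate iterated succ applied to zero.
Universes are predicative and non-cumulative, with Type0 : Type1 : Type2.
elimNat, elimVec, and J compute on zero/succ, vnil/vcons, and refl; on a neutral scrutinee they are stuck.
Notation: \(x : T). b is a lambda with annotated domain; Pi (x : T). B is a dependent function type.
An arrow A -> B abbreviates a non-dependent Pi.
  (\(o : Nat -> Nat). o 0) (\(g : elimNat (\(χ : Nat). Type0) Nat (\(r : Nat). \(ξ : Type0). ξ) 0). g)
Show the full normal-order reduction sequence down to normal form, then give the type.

normal-order reduction sequence:
  (\(o : Nat -> Nat). o 0) (\(g : elimNat (\(χ : Nat). Type0) Nat (\(r : Nat). \(ξ : Type0). ξ) 0). g)
  ~> (\(o : elimNat (\(g : Nat). Type0) Nat (\(χ : Nat). \(r : Type0). r) 0). o) 0
  ~> 0
inferred type:
  Nat


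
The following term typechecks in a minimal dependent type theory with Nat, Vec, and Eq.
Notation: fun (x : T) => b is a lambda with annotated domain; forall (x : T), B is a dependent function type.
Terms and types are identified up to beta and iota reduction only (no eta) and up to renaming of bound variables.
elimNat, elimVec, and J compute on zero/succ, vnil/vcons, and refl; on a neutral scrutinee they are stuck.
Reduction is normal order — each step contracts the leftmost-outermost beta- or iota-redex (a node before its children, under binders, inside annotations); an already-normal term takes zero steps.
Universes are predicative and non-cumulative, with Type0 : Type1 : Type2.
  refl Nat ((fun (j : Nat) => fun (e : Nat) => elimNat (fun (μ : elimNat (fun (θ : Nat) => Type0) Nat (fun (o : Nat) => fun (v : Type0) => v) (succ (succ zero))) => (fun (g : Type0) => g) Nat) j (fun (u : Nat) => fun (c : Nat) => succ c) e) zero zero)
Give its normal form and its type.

reduced normal form:
  refl Nat zero
the term's type:
  Eq Nat zero zero
observation: 3 normal-order steps separate the term from its normal form.


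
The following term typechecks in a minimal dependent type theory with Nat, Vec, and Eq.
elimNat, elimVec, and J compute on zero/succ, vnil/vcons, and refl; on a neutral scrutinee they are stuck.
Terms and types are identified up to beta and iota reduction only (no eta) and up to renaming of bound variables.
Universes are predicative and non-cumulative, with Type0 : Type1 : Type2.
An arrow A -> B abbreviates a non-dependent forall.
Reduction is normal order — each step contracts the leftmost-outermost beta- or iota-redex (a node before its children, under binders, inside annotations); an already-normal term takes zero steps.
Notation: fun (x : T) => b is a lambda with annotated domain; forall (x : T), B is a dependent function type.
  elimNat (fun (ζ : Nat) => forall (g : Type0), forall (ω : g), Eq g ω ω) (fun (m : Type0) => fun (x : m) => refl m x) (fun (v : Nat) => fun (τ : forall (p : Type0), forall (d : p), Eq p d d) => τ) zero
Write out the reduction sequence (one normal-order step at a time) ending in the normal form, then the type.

reduction (normal order):
  elimNat (fun (ζ : Nat) => forall (g : Type0), forall (ω : g), Eq g ω ω) (fun (m : Type0) => fun (x : m) => refl m x) (fun (v : Nat) => fun (τ : forall (p : Type0), forall (d : p), Eq p d d) => τ) zero
  ~> fun (ζ : Type0) => fun (g : ζ) => refl ζ g
the term's type:
  forall (ζ : Type0), forall (g : ζ), Eq ζ g g


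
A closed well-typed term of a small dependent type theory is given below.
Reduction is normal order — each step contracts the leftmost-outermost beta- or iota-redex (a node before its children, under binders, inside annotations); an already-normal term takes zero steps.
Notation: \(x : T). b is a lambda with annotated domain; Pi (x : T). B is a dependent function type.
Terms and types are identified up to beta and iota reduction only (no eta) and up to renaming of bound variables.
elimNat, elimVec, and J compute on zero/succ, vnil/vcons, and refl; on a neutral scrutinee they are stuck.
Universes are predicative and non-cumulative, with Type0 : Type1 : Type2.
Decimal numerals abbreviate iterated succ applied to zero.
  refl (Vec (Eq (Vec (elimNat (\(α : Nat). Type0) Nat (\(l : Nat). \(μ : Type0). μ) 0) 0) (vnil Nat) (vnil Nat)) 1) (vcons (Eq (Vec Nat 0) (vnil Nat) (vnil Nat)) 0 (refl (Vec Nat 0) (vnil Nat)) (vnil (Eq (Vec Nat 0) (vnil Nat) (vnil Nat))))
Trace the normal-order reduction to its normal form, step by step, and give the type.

reduction (normal order):
  refl (Vec (Eq (Vec (elimNat (\(α : Nat). Type0) Nat (\(l : Nat). \(μ : Type0). μ) 0) 0) (vnil Nat) (vnil Nat)) 1) (vcons (Eq (Vec Nat 0) (vnil Nat) (vnil Nat)) 0 (refl (Vec Nat 0) (vnil Nat)) (vnil (Eq (Vec Nat 0) (vnil Nat) (vnil Nat))))
  ~> refl (Vec (Eq (Vec Nat 0) (vnil Nat) (vnil Nat)) 1) (vcons (Eq (Vec Nat 0) (vnil Nat) (vnil Nat)) 0 (refl (Vec Nat 0) (vnil Nat)) (vnil (Eq (Vec Nat 0) (vnil Nat) (vnil Nat))))
type:
  Eq (Vec (Eq (Vec Nat 0) (vnil Nat) (vnil Nat)) 1) (vcons (Eq (Vec Nat 0) (vnil Nat) (vnil Nat)) 0 (refl (Vec Nat 0) (vnil Nat)) (vnil (Eq (Vec Nat 0) (vnil Nat) (vnil Nat)))) (vcons (Eq (Vec Nat 0) (vnil Nat) (vnil Nat)) 0 (refl (Vec Nat 0) (vnil Nat)) (vnil (Eq (Vec Nat 0) (vnil Nat) (vnil Nat))))


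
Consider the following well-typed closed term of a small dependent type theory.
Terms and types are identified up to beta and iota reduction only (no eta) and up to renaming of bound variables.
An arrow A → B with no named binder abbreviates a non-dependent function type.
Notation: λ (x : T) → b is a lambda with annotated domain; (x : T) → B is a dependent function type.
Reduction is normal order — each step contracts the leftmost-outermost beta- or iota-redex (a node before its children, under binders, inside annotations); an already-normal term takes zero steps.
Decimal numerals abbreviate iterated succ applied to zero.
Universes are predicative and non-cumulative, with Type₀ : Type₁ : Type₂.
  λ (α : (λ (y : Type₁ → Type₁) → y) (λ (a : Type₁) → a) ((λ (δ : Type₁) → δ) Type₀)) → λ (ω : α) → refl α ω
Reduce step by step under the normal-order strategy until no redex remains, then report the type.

normal-order reduction sequence:
  λ (α : (λ (y : Type₁ → Type₁) → y) (λ (a : Type₁) → a) ((λ (δ : Type₁) → δ) Type₀)) → λ (ω : α) → refl α ω
  ~> λ (α : (λ (y : Type₁) → y) ((λ (a : Type₁) → a) Type₀)) → λ (δ : α) → refl α δ
  ~> λ (α : (λ (y : Type₁) → y) Type₀) → λ (a : α) → refl α a
  ~> λ (α : Type₀) → λ (y : α) → refl α y
the term's type:
  (α : Type₀) → (y : α) → Eq α y y


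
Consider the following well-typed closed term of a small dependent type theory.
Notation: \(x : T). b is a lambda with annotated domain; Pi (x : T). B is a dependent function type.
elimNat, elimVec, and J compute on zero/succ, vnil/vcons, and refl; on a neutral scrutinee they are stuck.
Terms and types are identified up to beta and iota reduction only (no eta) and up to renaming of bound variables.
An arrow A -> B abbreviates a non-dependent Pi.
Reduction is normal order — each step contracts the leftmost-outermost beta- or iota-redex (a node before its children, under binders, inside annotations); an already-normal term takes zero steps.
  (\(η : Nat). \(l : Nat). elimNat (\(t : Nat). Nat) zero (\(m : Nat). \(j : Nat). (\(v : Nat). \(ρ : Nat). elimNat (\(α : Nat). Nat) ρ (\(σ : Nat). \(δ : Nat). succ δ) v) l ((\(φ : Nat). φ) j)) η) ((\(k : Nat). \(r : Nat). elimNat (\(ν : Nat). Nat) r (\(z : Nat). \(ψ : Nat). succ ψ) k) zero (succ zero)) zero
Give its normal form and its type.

normal form:
  zero
inferred type:
  Nat
observation: reduction starts at a beta-redex, and 13 normal-order steps reach the normal form.


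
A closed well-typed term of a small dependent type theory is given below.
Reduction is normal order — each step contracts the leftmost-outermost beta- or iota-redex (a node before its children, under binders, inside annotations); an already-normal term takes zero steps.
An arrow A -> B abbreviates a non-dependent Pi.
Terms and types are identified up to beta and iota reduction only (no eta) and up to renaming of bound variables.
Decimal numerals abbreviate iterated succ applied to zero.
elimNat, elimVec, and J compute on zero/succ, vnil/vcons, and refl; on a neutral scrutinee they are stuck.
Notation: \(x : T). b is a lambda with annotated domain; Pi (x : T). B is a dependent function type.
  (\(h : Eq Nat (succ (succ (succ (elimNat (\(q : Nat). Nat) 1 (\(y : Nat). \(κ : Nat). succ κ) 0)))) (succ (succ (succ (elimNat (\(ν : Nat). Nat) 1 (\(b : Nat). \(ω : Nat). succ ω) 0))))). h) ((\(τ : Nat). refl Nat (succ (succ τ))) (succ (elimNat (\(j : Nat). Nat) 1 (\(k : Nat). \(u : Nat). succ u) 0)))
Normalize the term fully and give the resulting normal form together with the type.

resulting normal form:
  refl Nat 4
type:
  Eq Nat 4 4


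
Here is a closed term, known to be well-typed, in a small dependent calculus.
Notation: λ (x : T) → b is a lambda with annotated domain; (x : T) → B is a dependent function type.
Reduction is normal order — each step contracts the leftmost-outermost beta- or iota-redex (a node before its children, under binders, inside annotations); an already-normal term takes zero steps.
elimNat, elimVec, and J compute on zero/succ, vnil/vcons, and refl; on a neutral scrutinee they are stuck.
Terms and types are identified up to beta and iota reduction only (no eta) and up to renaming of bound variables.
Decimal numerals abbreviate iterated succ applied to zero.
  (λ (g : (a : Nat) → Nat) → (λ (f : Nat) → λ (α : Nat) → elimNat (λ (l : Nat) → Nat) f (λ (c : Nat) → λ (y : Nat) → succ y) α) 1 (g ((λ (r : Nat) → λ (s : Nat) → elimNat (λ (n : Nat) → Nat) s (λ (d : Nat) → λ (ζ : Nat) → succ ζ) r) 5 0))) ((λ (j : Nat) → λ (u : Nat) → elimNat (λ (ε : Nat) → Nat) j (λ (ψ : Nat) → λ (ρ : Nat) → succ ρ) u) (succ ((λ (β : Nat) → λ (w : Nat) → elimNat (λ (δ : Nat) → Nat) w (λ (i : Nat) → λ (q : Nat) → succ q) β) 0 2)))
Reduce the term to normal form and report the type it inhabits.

resulting normal form:
  9
inferred type:
  Nat


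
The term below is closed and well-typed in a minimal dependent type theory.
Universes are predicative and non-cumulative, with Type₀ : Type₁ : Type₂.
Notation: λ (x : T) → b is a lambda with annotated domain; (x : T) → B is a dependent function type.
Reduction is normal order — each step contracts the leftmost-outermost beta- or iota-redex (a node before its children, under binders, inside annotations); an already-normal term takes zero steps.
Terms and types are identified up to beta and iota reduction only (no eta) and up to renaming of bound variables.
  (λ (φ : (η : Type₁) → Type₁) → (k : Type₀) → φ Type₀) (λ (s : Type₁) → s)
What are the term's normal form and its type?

resulting normal form:
  (φ : Type₀) → Type₀
the term's type:
  Type₁


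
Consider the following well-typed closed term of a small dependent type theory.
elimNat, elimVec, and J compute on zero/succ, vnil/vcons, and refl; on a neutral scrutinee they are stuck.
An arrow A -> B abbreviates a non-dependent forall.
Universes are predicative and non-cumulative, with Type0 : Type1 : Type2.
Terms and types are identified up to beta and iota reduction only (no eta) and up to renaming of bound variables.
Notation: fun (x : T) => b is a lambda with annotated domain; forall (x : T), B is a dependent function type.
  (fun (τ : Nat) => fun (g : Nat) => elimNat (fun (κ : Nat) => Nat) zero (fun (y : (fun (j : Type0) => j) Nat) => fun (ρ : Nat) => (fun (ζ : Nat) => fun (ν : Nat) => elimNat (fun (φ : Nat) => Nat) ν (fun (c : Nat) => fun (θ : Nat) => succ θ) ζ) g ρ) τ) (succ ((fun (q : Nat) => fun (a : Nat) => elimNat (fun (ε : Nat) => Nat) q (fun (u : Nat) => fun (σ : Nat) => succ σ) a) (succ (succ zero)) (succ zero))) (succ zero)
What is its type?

the term's type:
  Nat


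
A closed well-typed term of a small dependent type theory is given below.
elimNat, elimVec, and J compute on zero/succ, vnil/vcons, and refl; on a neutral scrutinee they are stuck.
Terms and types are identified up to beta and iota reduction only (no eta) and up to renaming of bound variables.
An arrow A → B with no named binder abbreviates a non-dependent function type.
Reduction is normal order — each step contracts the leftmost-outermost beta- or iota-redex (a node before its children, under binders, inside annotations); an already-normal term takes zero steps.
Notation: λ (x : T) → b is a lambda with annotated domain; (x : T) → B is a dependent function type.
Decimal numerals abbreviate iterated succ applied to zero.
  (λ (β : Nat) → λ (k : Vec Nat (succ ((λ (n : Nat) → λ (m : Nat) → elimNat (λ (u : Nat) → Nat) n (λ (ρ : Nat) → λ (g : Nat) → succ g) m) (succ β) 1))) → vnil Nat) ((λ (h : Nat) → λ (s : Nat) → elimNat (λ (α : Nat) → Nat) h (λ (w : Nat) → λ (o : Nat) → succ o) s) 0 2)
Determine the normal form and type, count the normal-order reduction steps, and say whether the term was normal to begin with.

resulting normal form:
  λ (β : Vec Nat 5) → vnil Nat
type:
  Vec Nat 5 → Vec Nat 0
normal-order step count: 16
started in normal form: no
first redex: a beta-redex


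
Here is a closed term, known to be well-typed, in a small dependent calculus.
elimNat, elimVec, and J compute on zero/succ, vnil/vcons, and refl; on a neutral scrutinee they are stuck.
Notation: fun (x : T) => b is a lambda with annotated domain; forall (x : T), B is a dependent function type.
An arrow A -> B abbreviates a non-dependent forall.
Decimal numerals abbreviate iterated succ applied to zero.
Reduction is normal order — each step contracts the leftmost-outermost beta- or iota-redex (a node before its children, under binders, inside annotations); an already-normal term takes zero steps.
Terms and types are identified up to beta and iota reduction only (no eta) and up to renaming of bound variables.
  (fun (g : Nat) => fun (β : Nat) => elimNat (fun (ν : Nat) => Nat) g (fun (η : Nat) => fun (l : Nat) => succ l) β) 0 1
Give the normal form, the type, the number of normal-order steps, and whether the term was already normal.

normal form:
  1
type:
  Nat
steps to reach normal form (normal order): 6
started in normal form: no
first contracted redex: a beta-redex


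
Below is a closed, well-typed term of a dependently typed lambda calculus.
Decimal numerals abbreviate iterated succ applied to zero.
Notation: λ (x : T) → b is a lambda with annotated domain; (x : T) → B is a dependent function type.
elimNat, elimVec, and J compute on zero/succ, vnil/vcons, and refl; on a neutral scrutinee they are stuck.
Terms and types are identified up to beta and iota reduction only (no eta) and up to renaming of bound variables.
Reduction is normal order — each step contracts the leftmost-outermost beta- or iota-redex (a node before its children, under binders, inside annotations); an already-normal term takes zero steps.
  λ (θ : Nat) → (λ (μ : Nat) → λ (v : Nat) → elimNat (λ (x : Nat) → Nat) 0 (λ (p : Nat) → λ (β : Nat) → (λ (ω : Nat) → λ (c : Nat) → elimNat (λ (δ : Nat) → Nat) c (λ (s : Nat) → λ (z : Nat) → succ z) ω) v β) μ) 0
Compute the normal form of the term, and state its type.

normal form:
  λ (θ : Nat) → λ (μ : Nat) → 0
inferred type:
  (θ : Nat) → (μ : Nat) → Nat
observation: the leftmost-outermost redex is a beta-redex, and normalization takes 2 steps.


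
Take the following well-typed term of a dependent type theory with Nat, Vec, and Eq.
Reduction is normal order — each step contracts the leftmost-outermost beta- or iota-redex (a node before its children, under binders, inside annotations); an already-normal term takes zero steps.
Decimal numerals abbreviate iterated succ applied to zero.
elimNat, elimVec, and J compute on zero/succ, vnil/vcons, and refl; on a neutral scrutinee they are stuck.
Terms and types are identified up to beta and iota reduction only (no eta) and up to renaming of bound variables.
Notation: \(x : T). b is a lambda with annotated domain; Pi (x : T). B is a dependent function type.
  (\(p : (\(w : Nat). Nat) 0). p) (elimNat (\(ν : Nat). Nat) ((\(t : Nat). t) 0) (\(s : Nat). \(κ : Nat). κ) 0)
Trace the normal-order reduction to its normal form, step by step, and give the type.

normal-order reduction:
  (\(p : (\(w : Nat). Nat) 0). p) (elimNat (\(ν : Nat). Nat) ((\(t : Nat). t) 0) (\(s : Nat). \(κ : Nat). κ) 0)
  ~> elimNat (\(p : Nat). Nat) ((\(w : Nat). w) 0) (\(ν : Nat). \(t : Nat). t) 0
  ~> (\(p : Nat). p) 0
  ~> 0
the term's type:
  Nat
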